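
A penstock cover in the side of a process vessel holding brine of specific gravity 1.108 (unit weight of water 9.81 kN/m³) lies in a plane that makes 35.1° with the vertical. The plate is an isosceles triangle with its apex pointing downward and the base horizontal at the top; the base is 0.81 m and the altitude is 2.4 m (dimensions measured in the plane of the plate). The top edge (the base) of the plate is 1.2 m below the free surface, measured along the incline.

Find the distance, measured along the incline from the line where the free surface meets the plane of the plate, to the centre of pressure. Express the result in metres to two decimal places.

y_p = 2.16 m

γ = 1.108 × 9.81 = 10.86948 kN/m³.
The plate makes 35.1° with the vertical, i.e. θ = 90° − 35.1° = 54.9° to the horizontal. Measuring y along the incline from the free-surface line, vertical depth h = y·sinθ with sinθ = 0.818150.
With the apex down, the centroid sits h/3 = 2.4/3 = 0.8 m below the base (the top edge), so y_c = 1.2 + 0.8 = 2 m and h_c = 2 × 0.818150 = 1.6363 m.
A = ½ × 0.81 × 2.4 = 0.972 m².
Resultant F = γ·h_c·A = 10.86948 × 1.6363 × 0.972 = 17.2877 kN.
I_c = b·h³/36 = 0.81 × 2.4³/36 = 0.31104 m⁴.
Centre of pressure: y_p = y_c + I_c/(y_c·A) = 2 + 0.31104/(2 × 0.972) = 2 + 0.16 = 2.16 m along the plane.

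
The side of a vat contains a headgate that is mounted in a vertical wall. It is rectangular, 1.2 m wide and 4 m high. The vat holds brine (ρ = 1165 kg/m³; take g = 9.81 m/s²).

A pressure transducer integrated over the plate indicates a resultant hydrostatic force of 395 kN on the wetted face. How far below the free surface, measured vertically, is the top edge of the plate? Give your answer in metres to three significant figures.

d_top ≈ 5.20 m

γ = ρg = 1165 × 9.81 / 1000 = 11.42865 kN/m³.
A = 1.2 × 4 = 4.8 m².
From F = γ·h_c·A, the centroid depth is h_c = 395/(11.42865 × 4.8) = 7.20047 m.
The centroid lies 4/2 = 2 m below the top edge, so the top edge sits at h_top = 7.20047 − 2 = 5.20047 m below the surface.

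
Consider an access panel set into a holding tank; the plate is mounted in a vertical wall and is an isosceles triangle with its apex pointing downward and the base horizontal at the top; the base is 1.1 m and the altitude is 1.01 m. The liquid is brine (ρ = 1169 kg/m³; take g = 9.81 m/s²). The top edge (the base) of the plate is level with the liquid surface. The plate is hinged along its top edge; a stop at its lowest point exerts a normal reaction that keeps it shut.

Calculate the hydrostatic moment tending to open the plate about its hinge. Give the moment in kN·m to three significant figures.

γ = ρg = 1169 × 9.81 / 1000 = 11.46789 kN/m³.
With the apex down, the centroid sits h/3 = 1.01/3 = 0.336667 m below the base (the top edge), so the centroid depth is h_c = 0.336667 m.
A = ½ × 1.1 × 1.01 = 0.5555 m².
Resultant F = γ·h_c·A = 11.46789 × 0.336667 × 0.5555 = 2.14471 kN.
I_c = b·h³/36 = 1.1 × 1.01³/36 = 0.0314814 m⁴.
Centre of pressure: y_p = y_c + I_c/(y_c·A) = 0.336667 + 0.0314814/(0.336667 × 0.5555) = 0.336667 + 0.168333 = 0.505 m along the plane.
The resultant acts 0.336667 + 0.168333 = 0.505 m (along the plate) below the hinge at the top edge, so the moment about the hinge is M = F × 0.505 = 2.14471 × 0.505 = 1.08308 kN·m.

M ≈ 1.08 kN·m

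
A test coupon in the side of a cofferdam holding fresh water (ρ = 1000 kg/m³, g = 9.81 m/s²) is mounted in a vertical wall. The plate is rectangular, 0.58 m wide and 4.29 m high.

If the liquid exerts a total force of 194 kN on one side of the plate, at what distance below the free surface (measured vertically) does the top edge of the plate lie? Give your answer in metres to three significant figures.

d_top ≈ 5.80 m

γ = ρg = 1000 × 9.81 = 9810 N/m³ = 9.81 kN/m³.
A = 0.58 × 4.29 = 2.4882 m².
From F = γ·h_c·A, the centroid depth is h_c = 194/(9.81 × 2.4882) = 7.94781 m.
The centroid lies 4.29/2 = 2.145 m below the top edge, so the top edge sits at h_top = 7.94781 − 2.145 = 5.80281 m below the surface.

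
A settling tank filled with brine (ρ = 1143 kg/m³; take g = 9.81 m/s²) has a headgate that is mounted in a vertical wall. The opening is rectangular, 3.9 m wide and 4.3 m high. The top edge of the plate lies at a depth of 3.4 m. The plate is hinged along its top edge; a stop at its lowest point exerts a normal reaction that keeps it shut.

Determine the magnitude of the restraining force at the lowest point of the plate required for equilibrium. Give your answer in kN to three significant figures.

P ≈ 589 kN

γ = ρg = 1143 × 9.81 / 1000 = 11.21283 kN/m³.
The centroid lies 4.3/2 = 2.15 m below the top edge, so the centroid depth is h_c = 3.4 + 2.15 = 5.55 m.
A = 3.9 × 4.3 = 16.77 m².
Resultant F = γ·h_c·A = 11.21283 × 5.55 × 16.77 = 1043.62 kN.
I_c = b·h³/12 = 3.9 × 4.3³/12 = 25.8398 m⁴.
Centre of pressure: y_p = y_c + I_c/(y_c·A) = 5.55 + 25.8398/(5.55 × 16.77) = 5.55 + 0.277628 = 5.82763 m along the plane.
The resultant acts 2.15 + 0.277628 = 2.42763 m (along the plate) below the hinge at the top edge, so the moment about the hinge is M = F × 2.42763 = 1043.62 × 2.42763 = 2533.52 kN·m.
A normal force at the bottom, 4.3 m from the hinge, must supply this moment: P = 2533.52/4.3 = 589.191 kN.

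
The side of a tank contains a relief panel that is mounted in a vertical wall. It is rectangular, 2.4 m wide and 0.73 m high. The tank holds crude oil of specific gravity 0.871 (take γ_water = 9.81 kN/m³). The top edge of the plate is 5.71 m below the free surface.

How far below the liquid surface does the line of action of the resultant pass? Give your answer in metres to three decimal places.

γ = 0.871 × 9.81 = 8.54451 kN/m³.
The centroid lies 0.73/2 = 0.365 m below the top edge, so the centroid depth is h_c = 5.71 + 0.365 = 6.075 m.
A = 2.4 × 0.73 = 1.752 m².
Resultant F = γ·h_c·A = 8.54451 × 6.075 × 1.752 = 90.9426 kN.
I_c = b·h³/12 = 2.4 × 0.73³/12 = 0.0778034 m⁴.
Centre of pressure: y_p = y_c + I_c/(y_c·A) = 6.075 + 0.0778034/(6.075 × 1.752) = 6.075 + 0.00731001 = 6.08231 m along the plane.

h_p = 6.082 m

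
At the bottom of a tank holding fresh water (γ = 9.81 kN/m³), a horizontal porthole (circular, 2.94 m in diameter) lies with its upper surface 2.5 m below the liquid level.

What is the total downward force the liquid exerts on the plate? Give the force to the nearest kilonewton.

γ = 9.81 kN/m³.
The plate is horizontal, so pressure is uniform at p = γ·h = 9.81 × 2.5 = 24.525 kN/m².
A = π(1.47)² = 6.78867 m².
F = p·A = 24.525 × 6.78867 = 166.492 kN.

F ≈ 166 kN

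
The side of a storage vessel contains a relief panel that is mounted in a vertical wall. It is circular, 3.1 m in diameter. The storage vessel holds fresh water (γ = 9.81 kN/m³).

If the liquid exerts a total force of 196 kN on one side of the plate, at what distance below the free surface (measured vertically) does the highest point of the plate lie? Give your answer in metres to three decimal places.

d_top ≈ 1.097 m

γ = 9.81 kN/m³.
A = π(1.55)² = 7.54768 m².
From F = γ·h_c·A, the centroid depth is h_c = 196/(9.81 × 7.54768) = 2.64712 m.
The centroid is at the centre, 1.55 m below the top of the plate, so the highest point sits at h_top = 2.64712 − 1.55 = 1.09712 m below the surface.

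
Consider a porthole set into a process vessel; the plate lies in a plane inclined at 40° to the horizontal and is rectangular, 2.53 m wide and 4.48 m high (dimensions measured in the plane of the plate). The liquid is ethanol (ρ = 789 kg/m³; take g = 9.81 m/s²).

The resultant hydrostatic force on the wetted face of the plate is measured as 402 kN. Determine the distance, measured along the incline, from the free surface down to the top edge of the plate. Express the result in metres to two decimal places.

γ = ρg = 789 × 9.81 / 1000 = 7.74009 kN/m³.
A = 2.53 × 4.48 = 11.3344 m².
From F = γ·h_c·A, the centroid depth is h_c = 402/(7.74009 × 11.3344) = 4.58228 m.
Let θ = 40° be the plate's angle to the horizontal; measure y along the incline from where the plane meets the free surface. Vertical depth h = y·sinθ with sinθ = 0.642788.
Along the incline, y_c = h_c/sinθ = 4.58228/0.642788 = 7.12876 m.
The centroid lies 4.48/2 = 2.24 m below the top edge, so the top edge sits at y_top = 7.12876 − 2.24 = 4.88876 m along the incline.

y_top ≈ 4.89 m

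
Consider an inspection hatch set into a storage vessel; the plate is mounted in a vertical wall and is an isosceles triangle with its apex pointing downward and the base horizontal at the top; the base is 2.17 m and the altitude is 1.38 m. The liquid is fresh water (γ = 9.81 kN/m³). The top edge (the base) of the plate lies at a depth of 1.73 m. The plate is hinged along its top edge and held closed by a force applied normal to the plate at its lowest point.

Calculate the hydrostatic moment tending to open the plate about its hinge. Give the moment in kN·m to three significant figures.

M ≈ 16.4 kN·m

γ = 9.81 kN/m³.
With the apex down, the centroid sits h/3 = 1.38/3 = 0.46 m below the base (the top edge), so the centroid depth is h_c = 1.73 + 0.46 = 2.19 m.
A = ½ × 2.17 × 1.38 = 1.4973 m².
Resultant F = γ·h_c·A = 9.81 × 2.19 × 1.4973 = 32.1678 kN.
I_c = b·h³/36 = 2.17 × 1.38³/36 = 0.158414 m⁴.
Centre of pressure: y_p = y_c + I_c/(y_c·A) = 2.19 + 0.158414/(2.19 × 1.4973) = 2.19 + 0.0483104 = 2.23831 m along the plane.
The resultant acts 0.46 + 0.0483104 = 0.50831 m (along the plate) below the hinge at the top edge, so the moment about the hinge is M = F × 0.50831 = 32.1678 × 0.50831 = 16.3512 kN·m.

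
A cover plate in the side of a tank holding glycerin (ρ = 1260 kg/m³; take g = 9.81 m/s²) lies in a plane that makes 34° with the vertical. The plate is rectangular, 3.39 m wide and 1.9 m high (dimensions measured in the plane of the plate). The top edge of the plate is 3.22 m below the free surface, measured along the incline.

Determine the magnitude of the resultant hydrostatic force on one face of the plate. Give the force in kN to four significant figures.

F ≈ 275.2 kN

γ = ρg = 1260 × 9.81 / 1000 = 12.3606 kN/m³.
The plate makes 34° with the vertical, i.e. θ = 90° − 34° = 56° to the horizontal. Measuring y along the incline from the free-surface line, vertical depth h = y·sinθ with sinθ = 0.829038.
The centroid lies 1.9/2 = 0.95 m below the top edge, so y_c = 3.22 + 0.95 = 4.17 m and h_c = 4.17 × 0.829038 = 3.45709 m.
A = 3.39 × 1.9 = 6.441 m².
Resultant F = γ·h_c·A = 12.3606 × 3.45709 × 6.441 = 275.235 kN.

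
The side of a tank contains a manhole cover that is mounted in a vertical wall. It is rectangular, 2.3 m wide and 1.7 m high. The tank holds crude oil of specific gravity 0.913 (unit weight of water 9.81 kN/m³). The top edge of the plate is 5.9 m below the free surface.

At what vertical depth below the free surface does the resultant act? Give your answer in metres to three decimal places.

γ = 0.913 × 9.81 = 8.95653 kN/m³.
The centroid lies 1.7/2 = 0.85 m below the top edge, so the centroid depth is h_c = 5.9 + 0.85 = 6.75 m.
A = 2.3 × 1.7 = 3.91 m².
Resultant F = γ·h_c·A = 8.95653 × 6.75 × 3.91 = 236.385 kN.
I_c = b·h³/12 = 2.3 × 1.7³/12 = 0.941658 m⁴.
Centre of pressure: y_p = y_c + I_c/(y_c·A) = 6.75 + 0.941658/(6.75 × 3.91) = 6.75 + 0.035679 = 6.78568 m along the plane.

h_p = 6.786 m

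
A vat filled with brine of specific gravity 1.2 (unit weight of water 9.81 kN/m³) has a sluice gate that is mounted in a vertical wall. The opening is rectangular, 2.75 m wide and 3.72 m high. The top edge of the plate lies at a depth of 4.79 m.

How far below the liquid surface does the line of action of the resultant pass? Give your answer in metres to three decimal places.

γ = 1.2 × 9.81 = 11.772 kN/m³.
The centroid lies 3.72/2 = 1.86 m below the top edge, so the centroid depth is h_c = 4.79 + 1.86 = 6.65 m.
A = 2.75 × 3.72 = 10.23 m².
Resultant F = γ·h_c·A = 11.772 × 6.65 × 10.23 = 800.843 kN.
I_c = b·h³/12 = 2.75 × 3.72³/12 = 11.7972 m⁴.
Centre of pressure: y_p = y_c + I_c/(y_c·A) = 6.65 + 11.7972/(6.65 × 10.23) = 6.65 + 0.173413 = 6.82341 m along the plane.

h_p = 6.823 m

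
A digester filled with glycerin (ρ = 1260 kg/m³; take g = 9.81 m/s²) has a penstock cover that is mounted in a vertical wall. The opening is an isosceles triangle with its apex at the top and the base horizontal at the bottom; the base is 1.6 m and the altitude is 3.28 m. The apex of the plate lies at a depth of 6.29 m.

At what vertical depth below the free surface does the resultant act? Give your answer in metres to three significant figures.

h_p = 8.55 m

γ = ρg = 1260 × 9.81 / 1000 = 12.3606 kN/m³.
With the apex up, the centroid sits 2h/3 = 2 × 3.28/3 = 2.18667 m below the apex, so the centroid depth is h_c = 6.29 + 2.18667 = 8.47667 m.
A = ½ × 1.6 × 3.28 = 2.624 m².
Resultant F = γ·h_c·A = 12.3606 × 8.47667 × 2.624 = 274.934 kN.
I_c = b·h³/36 = 1.6 × 3.28³/36 = 1.56834 m⁴.
Centre of pressure: y_p = y_c + I_c/(y_c·A) = 8.47667 + 1.56834/(8.47667 × 2.624) = 8.47667 + 0.0705101 = 8.54718 m along the plane.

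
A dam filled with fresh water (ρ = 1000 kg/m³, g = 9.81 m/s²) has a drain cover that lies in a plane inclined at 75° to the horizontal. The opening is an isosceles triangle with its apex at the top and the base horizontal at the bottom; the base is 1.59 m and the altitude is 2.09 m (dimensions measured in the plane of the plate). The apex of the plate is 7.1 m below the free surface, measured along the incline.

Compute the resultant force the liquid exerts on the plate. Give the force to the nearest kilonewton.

γ = ρg = 1000 × 9.81 = 9810 N/m³ = 9.81 kN/m³.
Let θ = 75° be the plate's angle to the horizontal; measure y along the incline from where the plane meets the free surface. Vertical depth h = y·sinθ with sinθ = 0.965926.
With the apex up, the centroid sits 2h/3 = 2 × 2.09/3 = 1.39333 m below the apex, so y_c = 7.1 + 1.39333 = 8.49333 m and h_c = 8.49333 × 0.965926 = 8.20393 m.
A = ½ × 1.59 × 2.09 = 1.66155 m².
Resultant F = γ·h_c·A = 9.81 × 8.20393 × 1.66155 = 133.722 kN.

F ≈ 134 kN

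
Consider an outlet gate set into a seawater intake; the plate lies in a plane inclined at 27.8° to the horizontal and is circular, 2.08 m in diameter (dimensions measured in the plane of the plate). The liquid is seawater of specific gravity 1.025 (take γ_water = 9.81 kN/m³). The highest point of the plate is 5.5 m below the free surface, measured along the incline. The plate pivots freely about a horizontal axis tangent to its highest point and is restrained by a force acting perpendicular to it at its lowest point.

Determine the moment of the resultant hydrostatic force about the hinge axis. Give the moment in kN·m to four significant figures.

γ = 1.025 × 9.81 = 10.05525 kN/m³.
Let θ = 27.8° be the plate's angle to the horizontal; measure y along the incline from where the plane meets the free surface. Vertical depth h = y·sinθ with sinθ = 0.466387.
The centroid is at the centre, 1.04 m below the top of the plate, so y_c = 5.5 + 1.04 = 6.54 m and h_c = 6.54 × 0.466387 = 3.05017 m.
A = π(1.04)² = 3.39795 m².
Resultant F = γ·h_c·A = 10.05525 × 3.05017 × 3.39795 = 104.216 kN.
I_c = πr⁴/4 = π × 1.04⁴/4 = 0.918805 m⁴.
Centre of pressure: y_p = y_c + I_c/(y_c·A) = 6.54 + 0.918805/(6.54 × 3.39795) = 6.54 + 0.0413455 = 6.58135 m along the plane.
The resultant acts 1.04 + 0.0413455 = 1.08135 m (along the plate) below the hinge at the top edge, so the moment about the hinge is M = F × 1.08135 = 104.216 × 1.08135 = 112.694 kN·m.

M ≈ 112.7 kN·m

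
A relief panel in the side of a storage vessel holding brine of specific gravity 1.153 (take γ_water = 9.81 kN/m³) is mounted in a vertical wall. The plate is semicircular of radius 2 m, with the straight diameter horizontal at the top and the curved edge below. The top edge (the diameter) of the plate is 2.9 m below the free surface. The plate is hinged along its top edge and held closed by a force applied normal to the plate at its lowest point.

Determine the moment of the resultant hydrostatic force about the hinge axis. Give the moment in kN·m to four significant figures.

γ = 1.153 × 9.81 = 11.31093 kN/m³.
The centroid of a semicircle lies 4r/(3π) = 0.848826 m from the diameter, here below the top edge, so the centroid depth is h_c = 2.9 + 0.848826 = 3.74883 m.
A = πr²/2 = π × 2²/2 = 6.28319 m².
Resultant F = γ·h_c·A = 11.31093 × 3.74883 × 6.28319 = 266.425 kN.
I_c = (π/8 − 8/(9π))·r⁴ = 0.109757 × 2⁴ = 1.75611 m⁴.
Centre of pressure: y_p = y_c + I_c/(y_c·A) = 3.74883 + 1.75611/(3.74883 × 6.28319) = 3.74883 + 0.0745548 = 3.82338 m along the plane.
The resultant acts 0.848826 + 0.0745548 = 0.923381 m (along the plate) below the hinge at the top edge, so the moment about the hinge is M = F × 0.923381 = 266.425 × 0.923381 = 246.012 kN·m.

M ≈ 246.0 kN·m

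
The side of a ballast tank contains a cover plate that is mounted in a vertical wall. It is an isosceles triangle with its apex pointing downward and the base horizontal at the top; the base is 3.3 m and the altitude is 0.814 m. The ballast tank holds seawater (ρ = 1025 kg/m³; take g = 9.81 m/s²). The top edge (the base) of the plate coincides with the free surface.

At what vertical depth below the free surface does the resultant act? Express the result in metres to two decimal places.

γ = ρg = 1025 × 9.81 / 1000 = 10.05525 kN/m³.
With the apex down, the centroid sits h/3 = 0.814/3 = 0.271333 m below the base (the top edge), so the centroid depth is h_c = 0.271333 m.
A = ½ × 3.3 × 0.814 = 1.3431 m².
Resultant F = γ·h_c·A = 10.05525 × 0.271333 × 1.3431 = 3.66441 kN.
I_c = b·h³/36 = 3.3 × 0.814³/36 = 0.0494407 m⁴.
Centre of pressure: y_p = y_c + I_c/(y_c·A) = 0.271333 + 0.0494407/(0.271333 × 1.3431) = 0.271333 + 0.135667 = 0.407 m along the plane.

h_p = 0.41 m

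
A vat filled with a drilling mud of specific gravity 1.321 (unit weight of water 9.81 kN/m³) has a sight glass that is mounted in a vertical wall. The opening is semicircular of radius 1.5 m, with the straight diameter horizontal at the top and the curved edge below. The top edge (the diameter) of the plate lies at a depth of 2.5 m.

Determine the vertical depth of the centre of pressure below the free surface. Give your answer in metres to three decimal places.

γ = 1.321 × 9.81 = 12.95901 kN/m³.
The centroid of a semicircle lies 4r/(3π) = 0.63662 m from the diameter, here below the top edge, so the centroid depth is h_c = 2.5 + 0.63662 = 3.13662 m.
A = πr²/2 = π × 1.5²/2 = 3.53429 m².
Resultant F = γ·h_c·A = 12.95901 × 3.13662 × 3.53429 = 143.66 kN.
I_c = (π/8 − 8/(9π))·r⁴ = 0.109757 × 1.5⁴ = 0.555645 m⁴.
Centre of pressure: y_p = y_c + I_c/(y_c·A) = 3.13662 + 0.555645/(3.13662 × 3.53429) = 3.13662 + 0.0501226 = 3.18674 m along the plane.

h_p = 3.187 m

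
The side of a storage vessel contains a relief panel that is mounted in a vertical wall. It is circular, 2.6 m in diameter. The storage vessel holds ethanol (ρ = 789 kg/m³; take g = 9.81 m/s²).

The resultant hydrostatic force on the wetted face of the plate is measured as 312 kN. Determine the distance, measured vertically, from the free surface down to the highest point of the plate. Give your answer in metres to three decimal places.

d_top ≈ 6.292 m

γ = ρg = 789 × 9.81 / 1000 = 7.74009 kN/m³.
A = π(1.3)² = 5.30929 m².
From F = γ·h_c·A, the centroid depth is h_c = 312/(7.74009 × 5.30929) = 7.59228 m.
The centroid is at the centre, 1.3 m below the top of the plate, so the highest point sits at h_top = 7.59228 − 1.3 = 6.29228 m below the surface.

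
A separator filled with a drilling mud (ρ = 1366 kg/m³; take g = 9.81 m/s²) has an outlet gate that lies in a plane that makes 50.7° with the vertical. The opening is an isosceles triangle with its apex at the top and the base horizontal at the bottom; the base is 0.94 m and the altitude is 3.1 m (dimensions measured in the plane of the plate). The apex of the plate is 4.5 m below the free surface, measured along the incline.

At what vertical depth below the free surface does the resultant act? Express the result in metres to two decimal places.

h_p = 4.21 m

γ = ρg = 1366 × 9.81 / 1000 = 13.40046 kN/m³.
The plate makes 50.7° with the vertical, i.e. θ = 90° − 50.7° = 39.3° to the horizontal. Measuring y along the incline from the free-surface line, vertical depth h = y·sinθ with sinθ = 0.633381.
With the apex up, the centroid sits 2h/3 = 2 × 3.1/3 = 2.06667 m below the apex, so y_c = 4.5 + 2.06667 = 6.56667 m and h_c = 6.56667 × 0.633381 = 4.1592 m.
A = ½ × 0.94 × 3.1 = 1.457 m².
Resultant F = γ·h_c·A = 13.40046 × 4.1592 × 1.457 = 81.2062 kN.
I_c = b·h³/36 = 0.94 × 3.1³/36 = 0.777876 m⁴.
Centre of pressure: y_p = y_c + I_c/(y_c·A) = 6.56667 + 0.777876/(6.56667 × 1.457) = 6.56667 + 0.0813028 = 6.64797 m along the plane.
Vertically, h_p = y_p·sinθ = 6.64797 × 0.633381 = 4.2107 m.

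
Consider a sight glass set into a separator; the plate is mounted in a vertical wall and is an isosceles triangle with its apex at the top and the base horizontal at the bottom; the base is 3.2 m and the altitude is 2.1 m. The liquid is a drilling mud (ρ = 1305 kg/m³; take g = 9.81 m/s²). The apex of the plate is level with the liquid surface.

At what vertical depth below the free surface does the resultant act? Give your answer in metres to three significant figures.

γ = ρg = 1305 × 9.81 / 1000 = 12.80205 kN/m³.
With the apex up, the centroid sits 2h/3 = 2 × 2.1/3 = 1.4 m below the apex, so the centroid depth is h_c = 1.4 m.
A = ½ × 3.2 × 2.1 = 3.36 m².
Resultant F = γ·h_c·A = 12.80205 × 1.4 × 3.36 = 60.2208 kN.
I_c = b·h³/36 = 3.2 × 2.1³/36 = 0.8232 m⁴.
Centre of pressure: y_p = y_c + I_c/(y_c·A) = 1.4 + 0.8232/(1.4 × 3.36) = 1.4 + 0.175 = 1.575 m along the plane.

h_p = 1.58 m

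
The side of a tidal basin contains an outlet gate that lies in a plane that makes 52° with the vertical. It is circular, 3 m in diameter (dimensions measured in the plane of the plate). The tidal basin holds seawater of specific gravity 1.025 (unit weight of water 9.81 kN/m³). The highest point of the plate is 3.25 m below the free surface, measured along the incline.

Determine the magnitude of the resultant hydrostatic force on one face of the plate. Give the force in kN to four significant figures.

F ≈ 207.9 kN

γ = 1.025 × 9.81 = 10.05525 kN/m³.
The plate makes 52° with the vertical, i.e. θ = 90° − 52° = 38° to the horizontal. Measuring y along the incline from the free-surface line, vertical depth h = y·sinθ with sinθ = 0.615661.
The centroid is at the centre, 1.5 m below the top of the plate, so y_c = 3.25 + 1.5 = 4.75 m and h_c = 4.75 × 0.615661 = 2.92439 m.
A = π(1.5)² = 7.06858 m².
Resultant F = γ·h_c·A = 10.05525 × 2.92439 × 7.06858 = 207.855 kN.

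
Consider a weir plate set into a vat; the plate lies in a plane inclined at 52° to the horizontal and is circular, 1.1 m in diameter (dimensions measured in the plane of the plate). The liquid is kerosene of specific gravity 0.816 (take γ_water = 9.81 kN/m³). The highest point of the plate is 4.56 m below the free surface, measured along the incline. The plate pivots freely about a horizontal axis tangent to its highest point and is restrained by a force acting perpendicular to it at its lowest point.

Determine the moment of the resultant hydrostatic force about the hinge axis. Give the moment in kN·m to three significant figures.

γ = 0.816 × 9.81 = 8.00496 kN/m³.
Let θ = 52° be the plate's angle to the horizontal; measure y along the incline from where the plane meets the free surface. Vertical depth h = y·sinθ with sinθ = 0.788011.
The centroid is at the centre, 0.55 m below the top of the plate, so y_c = 4.56 + 0.55 = 5.11 m and h_c = 5.11 × 0.788011 = 4.02674 m.
A = π(0.55)² = 0.950332 m².
Resultant F = γ·h_c·A = 8.00496 × 4.02674 × 0.950332 = 30.6329 kN.
I_c = πr⁴/4 = π × 0.55⁴/4 = 0.0718688 m⁴.
Centre of pressure: y_p = y_c + I_c/(y_c·A) = 5.11 + 0.0718688/(5.11 × 0.950332) = 5.11 + 0.0147994 = 5.1248 m along the plane.
The resultant acts 0.55 + 0.0147994 = 0.564799 m (along the plate) below the hinge at the top edge, so the moment about the hinge is M = F × 0.564799 = 30.6329 × 0.564799 = 17.3014 kN·m.

M ≈ 17.3 kN·m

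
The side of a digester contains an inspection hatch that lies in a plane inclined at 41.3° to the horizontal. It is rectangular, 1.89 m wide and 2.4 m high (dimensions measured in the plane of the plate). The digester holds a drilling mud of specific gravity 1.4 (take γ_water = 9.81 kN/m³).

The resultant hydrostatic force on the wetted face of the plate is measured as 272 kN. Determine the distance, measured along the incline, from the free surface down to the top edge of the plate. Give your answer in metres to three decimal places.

y_top ≈ 5.415 m

γ = 1.4 × 9.81 = 13.734 kN/m³.
A = 1.89 × 2.4 = 4.536 m².
From F = γ·h_c·A, the centroid depth is h_c = 272/(13.734 × 4.536) = 4.36615 m.
Let θ = 41.3° be the plate's angle to the horizontal; measure y along the incline from where the plane meets the free surface. Vertical depth h = y·sinθ with sinθ = 0.660002.
Along the incline, y_c = h_c/sinθ = 4.36615/0.660002 = 6.61536 m.
The centroid lies 2.4/2 = 1.2 m below the top edge, so the top edge sits at y_top = 6.61536 − 1.2 = 5.41536 m along the incline.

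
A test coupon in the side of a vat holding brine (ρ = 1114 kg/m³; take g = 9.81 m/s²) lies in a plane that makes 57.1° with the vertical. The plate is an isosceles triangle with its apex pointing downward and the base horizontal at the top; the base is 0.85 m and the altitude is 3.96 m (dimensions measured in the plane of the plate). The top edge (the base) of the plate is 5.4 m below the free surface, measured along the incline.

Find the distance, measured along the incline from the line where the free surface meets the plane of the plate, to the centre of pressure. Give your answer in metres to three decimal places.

γ = ρg = 1114 × 9.81 / 1000 = 10.92834 kN/m³.
The plate makes 57.1° with the vertical, i.e. θ = 90° − 57.1° = 32.9° to the horizontal. Measuring y along the incline from the free-surface line, vertical depth h = y·sinθ with sinθ = 0.543174.
With the apex down, the centroid sits h/3 = 3.96/3 = 1.32 m below the base (the top edge), so y_c = 5.4 + 1.32 = 6.72 m and h_c = 6.72 × 0.543174 = 3.65013 m.
A = ½ × 0.85 × 3.96 = 1.683 m².
Resultant F = γ·h_c·A = 10.92834 × 3.65013 × 1.683 = 67.1346 kN.
I_c = b·h³/36 = 0.85 × 3.96³/36 = 1.46623 m⁴.
Centre of pressure: y_p = y_c + I_c/(y_c·A) = 6.72 + 1.46623/(6.72 × 1.683) = 6.72 + 0.129643 = 6.84964 m along the plane.

y_p = 6.850 m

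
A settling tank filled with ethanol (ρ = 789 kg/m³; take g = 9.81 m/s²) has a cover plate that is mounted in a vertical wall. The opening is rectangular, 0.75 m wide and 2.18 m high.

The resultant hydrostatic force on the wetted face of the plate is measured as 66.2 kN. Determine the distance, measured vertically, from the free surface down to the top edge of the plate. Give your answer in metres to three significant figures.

d_top ≈ 4.14 m

γ = ρg = 789 × 9.81 / 1000 = 7.74009 kN/m³.
A = 0.75 × 2.18 = 1.635 m².
From F = γ·h_c·A, the centroid depth is h_c = 66.2/(7.74009 × 1.635) = 5.23111 m.
The centroid lies 2.18/2 = 1.09 m below the top edge, so the top edge sits at h_top = 5.23111 − 1.09 = 4.14111 m below the surface.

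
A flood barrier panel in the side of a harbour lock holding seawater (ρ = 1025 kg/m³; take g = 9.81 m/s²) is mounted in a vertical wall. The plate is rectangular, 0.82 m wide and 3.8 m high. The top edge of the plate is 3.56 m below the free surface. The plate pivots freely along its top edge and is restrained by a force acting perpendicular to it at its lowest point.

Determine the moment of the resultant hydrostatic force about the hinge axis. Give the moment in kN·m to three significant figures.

γ = ρg = 1025 × 9.81 / 1000 = 10.05525 kN/m³.
The centroid lies 3.8/2 = 1.9 m below the top edge, so the centroid depth is h_c = 3.56 + 1.9 = 5.46 m.
A = 0.82 × 3.8 = 3.116 m².
Resultant F = γ·h_c·A = 10.05525 × 5.46 × 3.116 = 171.074 kN.
I_c = b·h³/12 = 0.82 × 3.8³/12 = 3.74959 m⁴.
Centre of pressure: y_p = y_c + I_c/(y_c·A) = 5.46 + 3.74959/(5.46 × 3.116) = 5.46 + 0.220391 = 5.68039 m along the plane.
The resultant acts 1.9 + 0.220391 = 2.12039 m (along the plate) below the hinge at the top edge, so the moment about the hinge is M = F × 2.12039 = 171.074 × 2.12039 = 362.744 kN·m.

M ≈ 363 kN·m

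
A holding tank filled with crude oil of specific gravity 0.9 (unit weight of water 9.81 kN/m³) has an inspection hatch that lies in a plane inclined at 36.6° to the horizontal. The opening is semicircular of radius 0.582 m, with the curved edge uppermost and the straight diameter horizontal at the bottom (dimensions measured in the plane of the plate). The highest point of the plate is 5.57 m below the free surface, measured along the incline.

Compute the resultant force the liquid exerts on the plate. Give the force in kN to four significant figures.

F ≈ 16.54 kN

γ = 0.9 × 9.81 = 8.829 kN/m³.
Let θ = 36.6° be the plate's angle to the horizontal; measure y along the incline from where the plane meets the free surface. Vertical depth h = y·sinθ with sinθ = 0.596225.
The centroid lies 4r/(3π) = 0.247008 m above the diameter, so r − 4r/(3π) = 0.582 − 0.247008 = 0.334992 m below the topmost point, so y_c = 5.57 + 0.334992 = 5.90499 m and h_c = 5.90499 × 0.596225 = 3.5207 m.
A = πr²/2 = π × 0.582²/2 = 0.532066 m².
Resultant F = γ·h_c·A = 8.829 × 3.5207 × 0.532066 = 16.5389 kN.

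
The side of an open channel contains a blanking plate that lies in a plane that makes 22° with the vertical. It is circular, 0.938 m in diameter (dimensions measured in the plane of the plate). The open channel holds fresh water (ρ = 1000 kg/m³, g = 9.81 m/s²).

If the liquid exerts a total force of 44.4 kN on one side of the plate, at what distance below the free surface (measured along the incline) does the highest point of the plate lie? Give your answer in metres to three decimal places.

y_top ≈ 6.595 m

γ = ρg = 1000 × 9.81 = 9810 N/m³ = 9.81 kN/m³.
A = π(0.469)² = 0.691028 m².
From F = γ·h_c·A, the centroid depth is h_c = 44.4/(9.81 × 0.691028) = 6.54965 m.
The plate makes 22° with the vertical, i.e. θ = 90° − 22° = 68° to the horizontal. Measuring y along the incline from the free-surface line, vertical depth h = y·sinθ with sinθ = 0.927184.
Along the incline, y_c = h_c/sinθ = 6.54965/0.927184 = 7.06402 m.
The centroid is at the centre, 0.469 m below the top of the plate, so the highest point sits at y_top = 7.06402 − 0.469 = 6.59502 m along the incline.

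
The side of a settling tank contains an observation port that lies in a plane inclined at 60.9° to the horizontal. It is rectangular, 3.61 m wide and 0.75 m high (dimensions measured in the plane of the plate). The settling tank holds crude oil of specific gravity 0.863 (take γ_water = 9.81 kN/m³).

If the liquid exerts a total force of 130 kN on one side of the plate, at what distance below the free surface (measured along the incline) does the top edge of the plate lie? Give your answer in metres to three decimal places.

γ = 0.863 × 9.81 = 8.46603 kN/m³.
A = 3.61 × 0.75 = 2.7075 m².
From F = γ·h_c·A, the centroid depth is h_c = 130/(8.46603 × 2.7075) = 5.67146 m.
Let θ = 60.9° be the plate's angle to the horizontal; measure y along the incline from where the plane meets the free surface. Vertical depth h = y·sinθ with sinθ = 0.873772.
Along the incline, y_c = h_c/sinθ = 5.67146/0.873772 = 6.49078 m.
The centroid lies 0.75/2 = 0.375 m below the top edge, so the top edge sits at y_top = 6.49078 − 0.375 = 6.11578 m along the incline.

y_top ≈ 6.116 m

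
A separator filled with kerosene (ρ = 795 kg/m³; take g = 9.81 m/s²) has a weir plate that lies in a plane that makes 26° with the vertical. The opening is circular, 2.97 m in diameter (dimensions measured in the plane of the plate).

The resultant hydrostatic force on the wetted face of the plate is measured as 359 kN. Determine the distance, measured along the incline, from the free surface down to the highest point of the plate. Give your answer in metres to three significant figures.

γ = ρg = 795 × 9.81 / 1000 = 7.79895 kN/m³.
A = π(1.485)² = 6.92792 m².
From F = γ·h_c·A, the centroid depth is h_c = 359/(7.79895 × 6.92792) = 6.6444 m.
The plate makes 26° with the vertical, i.e. θ = 90° − 26° = 64° to the horizontal. Measuring y along the incline from the free-surface line, vertical depth h = y·sinθ with sinθ = 0.898794.
Along the incline, y_c = h_c/sinθ = 6.6444/0.898794 = 7.39257 m.
The centroid is at the centre, 1.485 m below the top of the plate, so the highest point sits at y_top = 7.39257 − 1.485 = 5.90757 m along the incline.

y_top ≈ 5.91 m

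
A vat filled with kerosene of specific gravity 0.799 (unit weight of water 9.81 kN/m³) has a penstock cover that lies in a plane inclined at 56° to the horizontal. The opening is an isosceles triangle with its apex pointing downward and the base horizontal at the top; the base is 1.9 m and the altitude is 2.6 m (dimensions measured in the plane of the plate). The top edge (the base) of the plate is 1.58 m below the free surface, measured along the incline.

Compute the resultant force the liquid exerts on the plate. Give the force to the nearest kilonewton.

F ≈ 39 kN

γ = 0.799 × 9.81 = 7.83819 kN/m³.
Let θ = 56° be the plate's angle to the horizontal; measure y along the incline from where the plane meets the free surface. Vertical depth h = y·sinθ with sinθ = 0.829038.
With the apex down, the centroid sits h/3 = 2.6/3 = 0.866667 m below the base (the top edge), so y_c = 1.58 + 0.866667 = 2.44667 m and h_c = 2.44667 × 0.829038 = 2.02838 m.
A = ½ × 1.9 × 2.6 = 2.47 m².
Resultant F = γ·h_c·A = 7.83819 × 2.02838 × 2.47 = 39.2701 kN.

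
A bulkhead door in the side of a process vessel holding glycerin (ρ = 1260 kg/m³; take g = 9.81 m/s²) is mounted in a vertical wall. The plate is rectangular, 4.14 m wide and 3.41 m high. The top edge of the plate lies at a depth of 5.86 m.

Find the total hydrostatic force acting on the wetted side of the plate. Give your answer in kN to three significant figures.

γ = ρg = 1260 × 9.81 / 1000 = 12.3606 kN/m³.
The centroid lies 3.41/2 = 1.705 m below the top edge, so the centroid depth is h_c = 5.86 + 1.705 = 7.565 m.
A = 4.14 × 3.41 = 14.1174 m².
Resultant F = γ·h_c·A = 12.3606 × 7.565 × 14.1174 = 1320.09 kN.

F ≈ 1320 kN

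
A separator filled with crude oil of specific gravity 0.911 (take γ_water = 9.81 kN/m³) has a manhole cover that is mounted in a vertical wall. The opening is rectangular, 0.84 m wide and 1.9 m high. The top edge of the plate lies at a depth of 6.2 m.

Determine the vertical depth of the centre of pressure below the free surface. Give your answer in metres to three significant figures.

h_p = 7.19 m

γ = 0.911 × 9.81 = 8.93691 kN/m³.
The centroid lies 1.9/2 = 0.95 m below the top edge, so the centroid depth is h_c = 6.2 + 0.95 = 7.15 m.
A = 0.84 × 1.9 = 1.596 m².
Resultant F = γ·h_c·A = 8.93691 × 7.15 × 1.596 = 101.983 kN.
I_c = b·h³/12 = 0.84 × 1.9³/12 = 0.48013 m⁴.
Centre of pressure: y_p = y_c + I_c/(y_c·A) = 7.15 + 0.48013/(7.15 × 1.596) = 7.15 + 0.0420746 = 7.19207 m along the plane.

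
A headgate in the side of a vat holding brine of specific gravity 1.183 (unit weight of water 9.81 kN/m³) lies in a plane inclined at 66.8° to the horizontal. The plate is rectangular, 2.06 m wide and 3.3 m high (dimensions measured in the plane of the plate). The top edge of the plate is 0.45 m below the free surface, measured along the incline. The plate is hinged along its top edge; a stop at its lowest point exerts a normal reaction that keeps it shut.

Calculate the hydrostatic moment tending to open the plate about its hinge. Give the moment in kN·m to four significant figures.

γ = 1.183 × 9.81 = 11.60523 kN/m³.
Let θ = 66.8° be the plate's angle to the horizontal; measure y along the incline from where the plane meets the free surface. Vertical depth h = y·sinθ with sinθ = 0.919135.
The centroid lies 3.3/2 = 1.65 m below the top edge, so y_c = 0.45 + 1.65 = 2.1 m and h_c = 2.1 × 0.919135 = 1.93018 m.
A = 2.06 × 3.3 = 6.798 m².
Resultant F = γ·h_c·A = 11.60523 × 1.93018 × 6.798 = 152.276 kN.
I_c = b·h³/12 = 2.06 × 3.3³/12 = 6.16918 m⁴.
Centre of pressure: y_p = y_c + I_c/(y_c·A) = 2.1 + 6.16918/(2.1 × 6.798) = 2.1 + 0.432143 = 2.53214 m along the plane.
The resultant acts 1.65 + 0.432143 = 2.08214 m (along the plate) below the hinge at the top edge, so the moment about the hinge is M = F × 2.08214 = 152.276 × 2.08214 = 317.06 kN·m.

M ≈ 317.1 kN·m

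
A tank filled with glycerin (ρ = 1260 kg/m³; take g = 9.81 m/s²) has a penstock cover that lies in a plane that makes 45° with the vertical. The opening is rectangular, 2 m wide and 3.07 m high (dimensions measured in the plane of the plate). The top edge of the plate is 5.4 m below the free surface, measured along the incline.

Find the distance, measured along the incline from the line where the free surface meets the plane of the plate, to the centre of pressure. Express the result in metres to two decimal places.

γ = ρg = 1260 × 9.81 / 1000 = 12.3606 kN/m³.
The plate makes 45° with the vertical, i.e. θ = 90° − 45° = 45° to the horizontal. Measuring y along the incline from the free-surface line, vertical depth h = y·sinθ with sinθ = 0.707107.
The centroid lies 3.07/2 = 1.535 m below the top edge, so y_c = 5.4 + 1.535 = 6.935 m and h_c = 6.935 × 0.707107 = 4.90379 m.
A = 2 × 3.07 = 6.14 m².
Resultant F = γ·h_c·A = 12.3606 × 4.90379 × 6.14 = 372.169 kN.
I_c = b·h³/12 = 2 × 3.07³/12 = 4.82241 m⁴.
Centre of pressure: y_p = y_c + I_c/(y_c·A) = 6.935 + 4.82241/(6.935 × 6.14) = 6.935 + 0.113253 = 7.04825 m along the plane.

y_p = 7.05 m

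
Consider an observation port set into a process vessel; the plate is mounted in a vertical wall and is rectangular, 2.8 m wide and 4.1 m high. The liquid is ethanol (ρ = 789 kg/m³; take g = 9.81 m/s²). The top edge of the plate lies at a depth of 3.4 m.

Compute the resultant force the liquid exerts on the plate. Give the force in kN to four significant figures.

F ≈ 484.3 kN

γ = ρg = 789 × 9.81 / 1000 = 7.74009 kN/m³.
The centroid lies 4.1/2 = 2.05 m below the top edge, so the centroid depth is h_c = 3.4 + 2.05 = 5.45 m.
A = 2.8 × 4.1 = 11.48 m².
Resultant F = γ·h_c·A = 7.74009 × 5.45 × 11.48 = 484.266 kN.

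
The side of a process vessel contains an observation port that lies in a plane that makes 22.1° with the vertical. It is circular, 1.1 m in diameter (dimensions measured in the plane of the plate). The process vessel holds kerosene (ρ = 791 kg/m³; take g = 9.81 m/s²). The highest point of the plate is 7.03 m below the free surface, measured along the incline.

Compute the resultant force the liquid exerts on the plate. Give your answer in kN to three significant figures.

γ = ρg = 791 × 9.81 / 1000 = 7.75971 kN/m³.
The plate makes 22.1° with the vertical, i.e. θ = 90° − 22.1° = 67.9° to the horizontal. Measuring y along the incline from the free-surface line, vertical depth h = y·sinθ with sinθ = 0.926529.
The centroid is at the centre, 0.55 m below the top of the plate, so y_c = 7.03 + 0.55 = 7.58 m and h_c = 7.58 × 0.926529 = 7.02309 m.
A = π(0.55)² = 0.950332 m².
Resultant F = γ·h_c·A = 7.75971 × 7.02309 × 0.950332 = 51.7904 kN.

F ≈ 51.8 kN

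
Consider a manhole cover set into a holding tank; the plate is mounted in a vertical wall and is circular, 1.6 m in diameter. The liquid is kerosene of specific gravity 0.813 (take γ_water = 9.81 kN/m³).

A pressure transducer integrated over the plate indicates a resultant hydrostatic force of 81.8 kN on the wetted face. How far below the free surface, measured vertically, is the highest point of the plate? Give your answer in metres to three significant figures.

d_top ≈ 4.30 m

γ = 0.813 × 9.81 = 7.97553 kN/m³.
A = π(0.8)² = 2.01062 m².
From F = γ·h_c·A, the centroid depth is h_c = 81.8/(7.97553 × 2.01062) = 5.1011 m.
The centroid is at the centre, 0.8 m below the top of the plate, so the highest point sits at h_top = 5.1011 − 0.8 = 4.3011 m below the surface.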